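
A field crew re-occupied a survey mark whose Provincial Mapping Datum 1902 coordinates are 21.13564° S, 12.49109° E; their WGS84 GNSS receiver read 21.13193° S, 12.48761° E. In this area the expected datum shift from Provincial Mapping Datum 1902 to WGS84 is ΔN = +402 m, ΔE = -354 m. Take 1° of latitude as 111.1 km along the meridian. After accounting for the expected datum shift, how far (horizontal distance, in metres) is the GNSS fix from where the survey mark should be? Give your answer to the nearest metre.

Observed coordinate differences: Δφ = +0.00371°, Δλ = -0.00348°.
Converting to metres (1° lat = 111100 m, cos φ = 0.932729): observed ΔN = 412.2 m, observed ΔE = -360.6 m.
Subtracting the expected shift leaves a residual of 412.2 − (402) = 10.2 m north and -360.6 − (-354) = -6.6 m east.
Residual distance = √(10.2² + (-6.6)²) = 12.1 m.

12 m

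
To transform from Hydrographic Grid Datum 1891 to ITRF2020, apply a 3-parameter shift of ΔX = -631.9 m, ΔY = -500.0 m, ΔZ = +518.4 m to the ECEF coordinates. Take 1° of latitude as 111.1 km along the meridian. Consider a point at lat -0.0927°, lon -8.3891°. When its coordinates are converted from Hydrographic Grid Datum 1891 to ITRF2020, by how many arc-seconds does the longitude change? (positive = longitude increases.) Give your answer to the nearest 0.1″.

Δλ = -19.0″

sin φ = -0.001618, cos φ = 0.999999, sin λ = -0.145895, cos λ = 0.989300.
East component: ΔE = −sin λ·ΔX + cos λ·ΔY = −(-0.145895)(-631.9) + (0.989300)(-500.0) = -586.84 m.
1° of latitude spans 111100 m; at latitude φ, 1° of longitude spans that × cos φ = 111099.9 m, so Δλ = -586.84 / 111099.9 × 3600 = -19.016″.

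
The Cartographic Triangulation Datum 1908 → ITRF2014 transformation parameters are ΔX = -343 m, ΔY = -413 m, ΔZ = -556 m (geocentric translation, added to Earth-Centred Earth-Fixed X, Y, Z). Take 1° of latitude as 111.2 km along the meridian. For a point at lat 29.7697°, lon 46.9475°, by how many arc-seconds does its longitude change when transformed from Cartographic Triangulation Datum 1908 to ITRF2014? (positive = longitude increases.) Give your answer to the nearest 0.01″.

sin φ = 0.496515, cos φ = 0.868028, sin λ = 0.730728, cos λ = 0.682668.
East component: ΔE = −sin λ·ΔX + cos λ·ΔY = −(0.730728)(-343) + (0.682668)(-413) = -31.30 m.
1° of latitude spans 111200 m; at latitude φ, 1° of longitude spans that × cos φ = 96524.7 m, so Δλ = -31.30 / 96524.7 × 3600 = -1.167″.

Δλ = -1.17″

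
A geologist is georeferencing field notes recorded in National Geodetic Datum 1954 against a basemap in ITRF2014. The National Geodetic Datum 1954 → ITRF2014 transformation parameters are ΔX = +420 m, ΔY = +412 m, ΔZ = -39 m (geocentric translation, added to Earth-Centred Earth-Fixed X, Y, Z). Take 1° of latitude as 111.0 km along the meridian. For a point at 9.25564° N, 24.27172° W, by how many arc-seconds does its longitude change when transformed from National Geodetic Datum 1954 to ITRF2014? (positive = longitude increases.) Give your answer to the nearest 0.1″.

Δλ = 18.0″

sin φ = 0.160840, cos φ = 0.986981, sin λ = -0.411064, cos λ = 0.911606.
East component: ΔE = −sin λ·ΔX + cos λ·ΔY = −(-0.411064)(420) + (0.911606)(412) = 548.23 m.
1° of latitude spans 111000 m; at latitude φ, 1° of longitude spans that × cos φ = 109554.8 m, so Δλ = 548.23 / 109554.8 × 3600 = 18.015″.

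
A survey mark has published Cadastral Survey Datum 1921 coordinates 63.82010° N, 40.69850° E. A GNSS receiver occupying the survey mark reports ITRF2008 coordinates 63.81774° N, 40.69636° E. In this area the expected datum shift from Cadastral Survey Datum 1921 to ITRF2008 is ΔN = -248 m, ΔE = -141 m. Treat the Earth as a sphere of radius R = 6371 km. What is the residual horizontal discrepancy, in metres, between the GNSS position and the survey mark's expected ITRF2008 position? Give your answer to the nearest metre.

Observed coordinate differences: Δφ = -0.00236°, Δλ = -0.00214°.
Converting to metres (1° lat = 111195 m, cos φ = 0.441191): observed ΔN = -262.4 m, observed ΔE = -105.0 m.
Subtracting the expected shift leaves a residual of -262.4 − (-248) = -14.4 m north and -105.0 − (-141) = 36.0 m east.
Residual distance = √((-14.4)² + 36.0²) = 38.8 m.

39 m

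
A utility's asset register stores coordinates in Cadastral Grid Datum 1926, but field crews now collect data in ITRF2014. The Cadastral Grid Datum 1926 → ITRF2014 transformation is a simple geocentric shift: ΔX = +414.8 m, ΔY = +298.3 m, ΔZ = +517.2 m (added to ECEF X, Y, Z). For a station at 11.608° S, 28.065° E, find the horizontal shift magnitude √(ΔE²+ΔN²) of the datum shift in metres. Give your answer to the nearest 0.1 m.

612.3 m

At φ = -11.608°, λ = 28.065°: sin φ = -0.201215, cos φ = 0.979547, sin λ = 0.470473, cos λ = 0.882414.
ΔE = −sin λ·ΔX + cos λ·ΔY = −(0.470473)·(414.8) + (0.882414)·(298.3) = 68.07 m.
ΔN = −sin φ cos λ·ΔX − sin φ sin λ·ΔY + cos φ·ΔZ = −(-0.201215)(0.882414)(414.8) − (-0.201215)(0.470473)(298.3) + (0.979547)(517.2) = 608.51 m.
Horizontal magnitude = √(ΔE² + ΔN²) = √(68.07² + 608.51²) = 612.31 m.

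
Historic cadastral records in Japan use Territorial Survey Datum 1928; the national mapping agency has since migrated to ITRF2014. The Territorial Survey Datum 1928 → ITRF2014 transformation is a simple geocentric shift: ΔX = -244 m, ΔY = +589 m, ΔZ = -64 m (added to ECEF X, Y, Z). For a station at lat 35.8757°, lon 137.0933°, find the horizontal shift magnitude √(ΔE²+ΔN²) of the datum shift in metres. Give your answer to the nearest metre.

473 m

The local east axis at (φ, λ) is (−sin λ, cos λ, 0), so ΔE = −sin(137.0933°)·(-244) + cos(137.0933°)·589 = -265.30 m.
The local north axis is (−sin φ cos λ, −sin φ sin λ, cos φ), giving ΔN = -104.736 − 234.995 − 51.859 = -391.59 m.
Horizontal magnitude = √(ΔE² + ΔN²) = √((-265.30)² + (-391.59)²) = 473.00 m.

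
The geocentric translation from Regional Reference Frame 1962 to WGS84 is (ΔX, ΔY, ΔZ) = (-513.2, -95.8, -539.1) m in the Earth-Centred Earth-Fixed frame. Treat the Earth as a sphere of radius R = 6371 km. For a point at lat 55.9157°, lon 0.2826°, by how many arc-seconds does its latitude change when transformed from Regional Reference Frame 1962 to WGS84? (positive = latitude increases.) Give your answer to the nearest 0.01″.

Δφ = 3.99″

sin φ = 0.828214, cos φ = 0.560412, sin λ = 0.004932, cos λ = 0.999988.
North component: ΔN = −sin φ cos λ·ΔX − sin φ sin λ·ΔY + cos φ·ΔZ = −(0.828214)(0.999988)(-513.2) − (0.828214)(0.004932)(-95.8) + (0.560412)(-539.1) = 123.31 m.
1° of latitude spans πR/180 = 111195 m, so Δφ = 123.31 / 111195 × 3600 = 3.992″.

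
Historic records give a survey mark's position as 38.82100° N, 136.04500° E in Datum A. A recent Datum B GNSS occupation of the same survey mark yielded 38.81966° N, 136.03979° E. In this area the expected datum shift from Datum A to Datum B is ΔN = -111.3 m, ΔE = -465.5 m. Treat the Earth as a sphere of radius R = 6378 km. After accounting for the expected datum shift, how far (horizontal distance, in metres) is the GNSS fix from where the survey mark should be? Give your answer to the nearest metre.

Observed coordinate differences: Δφ = -0.00134°, Δλ = -0.00521°.
Converting to metres (1° lat = 111317 m, cos φ = 0.779108): observed ΔN = -149.2 m, observed ΔE = -451.9 m.
Subtracting the expected shift leaves a residual of -149.2 − (-111.3) = -37.9 m north and -451.9 − (-465.5) = 13.6 m east.
Residual distance = √((-37.9)² + 13.6²) = 40.2 m.

40 m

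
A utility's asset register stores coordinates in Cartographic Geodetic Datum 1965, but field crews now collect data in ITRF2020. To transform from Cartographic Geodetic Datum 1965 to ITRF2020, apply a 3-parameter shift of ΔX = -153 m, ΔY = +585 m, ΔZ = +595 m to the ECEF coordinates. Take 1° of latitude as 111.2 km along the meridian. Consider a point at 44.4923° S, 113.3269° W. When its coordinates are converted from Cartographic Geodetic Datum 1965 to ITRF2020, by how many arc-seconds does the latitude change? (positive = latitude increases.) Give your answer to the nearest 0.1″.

sin φ = -0.700813, cos φ = 0.713345, sin λ = -0.918261, cos λ = -0.395977.
North component: ΔN = −sin φ cos λ·ΔX − sin φ sin λ·ΔY + cos φ·ΔZ = −(-0.700813)(-0.395977)(-153) − (-0.700813)(-0.918261)(585) + (0.713345)(595) = 90.43 m.
1° of latitude spans 111200 m, so Δφ = 90.43 / 111200 × 3600 = 2.928″.

Δφ = 2.9″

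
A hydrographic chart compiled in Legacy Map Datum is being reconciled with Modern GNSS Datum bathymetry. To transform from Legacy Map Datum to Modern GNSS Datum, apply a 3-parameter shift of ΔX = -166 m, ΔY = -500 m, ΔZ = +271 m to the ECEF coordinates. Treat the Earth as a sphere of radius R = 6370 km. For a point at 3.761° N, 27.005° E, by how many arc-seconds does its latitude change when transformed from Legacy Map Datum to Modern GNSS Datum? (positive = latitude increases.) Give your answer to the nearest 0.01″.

sin φ = 0.065595, cos φ = 0.997846, sin λ = 0.454068, cos λ = 0.890967.
North component: ΔN = −sin φ cos λ·ΔX − sin φ sin λ·ΔY + cos φ·ΔZ = −(0.065595)(0.890967)(-166) − (0.065595)(0.454068)(-500) + (0.997846)(271) = 295.01 m.
1° of latitude spans πR/180 = 111177 m, so Δφ = 295.01 / 111177 × 3600 = 9.553″.

Δφ = 9.55″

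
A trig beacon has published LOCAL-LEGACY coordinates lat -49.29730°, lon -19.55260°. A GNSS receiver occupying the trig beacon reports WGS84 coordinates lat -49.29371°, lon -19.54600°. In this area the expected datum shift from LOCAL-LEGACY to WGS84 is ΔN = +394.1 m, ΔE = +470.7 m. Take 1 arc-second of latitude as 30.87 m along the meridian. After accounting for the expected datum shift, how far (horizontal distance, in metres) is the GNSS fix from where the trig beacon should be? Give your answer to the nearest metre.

Observed coordinate differences: Δφ = +0.00359°, Δλ = +0.00660°.
Converting to metres (1° lat = 111132 m, cos φ = 0.652134): observed ΔN = 399.0 m, observed ΔE = 478.3 m.
Subtracting the expected shift leaves a residual of 399.0 − (394.1) = 4.9 m north and 478.3 − (470.7) = 7.6 m east.
Residual distance = √(4.9² + 7.6²) = 9.0 m.

9 m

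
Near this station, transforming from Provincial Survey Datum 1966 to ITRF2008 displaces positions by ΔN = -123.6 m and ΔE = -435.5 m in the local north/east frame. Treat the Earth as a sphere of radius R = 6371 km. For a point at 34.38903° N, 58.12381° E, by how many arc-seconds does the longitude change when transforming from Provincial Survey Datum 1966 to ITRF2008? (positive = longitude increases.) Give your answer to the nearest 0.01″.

Δλ = -17.09″

At latitude 34.38903°, cos φ = 0.825222.
One radian of longitude at latitude φ spans R cos φ, so Δλ = ΔE / (R cos φ) = -435.5 / (6371000 × 0.825222) = -8.2834e-05 rad = -17.086″.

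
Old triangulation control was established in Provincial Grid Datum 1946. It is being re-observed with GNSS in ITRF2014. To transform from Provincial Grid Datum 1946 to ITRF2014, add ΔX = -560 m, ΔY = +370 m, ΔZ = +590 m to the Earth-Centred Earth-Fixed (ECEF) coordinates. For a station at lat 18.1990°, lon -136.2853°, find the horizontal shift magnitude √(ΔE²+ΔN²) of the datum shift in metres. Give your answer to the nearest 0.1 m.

832.1 m

The local east axis at (φ, λ) is (−sin λ, cos λ, 0), so ΔE = −sin(-136.2853°)·(-560) + cos(-136.2853°)·370 = -654.43 m.
The local north axis is (−sin φ cos λ, −sin φ sin λ, cos φ), giving ΔN = -126.415 + 79.858 + 560.487 = 513.93 m.
Horizontal magnitude = √(ΔE² + ΔN²) = √((-654.43)² + 513.93²) = 832.11 m.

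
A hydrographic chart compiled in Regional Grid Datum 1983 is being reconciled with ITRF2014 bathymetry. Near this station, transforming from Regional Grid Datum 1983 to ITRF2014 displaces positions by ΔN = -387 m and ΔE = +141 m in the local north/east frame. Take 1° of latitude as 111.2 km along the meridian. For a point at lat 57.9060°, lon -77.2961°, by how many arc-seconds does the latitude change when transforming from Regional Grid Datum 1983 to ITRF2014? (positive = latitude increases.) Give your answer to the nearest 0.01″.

1° of latitude = 111.2 km, so Δφ = -387.0 / 111200 = -0.0034802° = -12.529″.

Δφ = -12.53″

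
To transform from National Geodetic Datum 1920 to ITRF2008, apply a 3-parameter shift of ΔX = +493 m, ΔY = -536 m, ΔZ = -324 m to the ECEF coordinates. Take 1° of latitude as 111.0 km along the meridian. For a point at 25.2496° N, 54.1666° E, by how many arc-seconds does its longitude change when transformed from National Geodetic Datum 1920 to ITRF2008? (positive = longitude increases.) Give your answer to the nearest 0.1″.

Δλ = -25.6″

sin φ = 0.426562, cos φ = 0.904458, sin λ = 0.810723, cos λ = 0.585430.
East component: ΔE = −sin λ·ΔX + cos λ·ΔY = −(0.810723)(493) + (0.585430)(-536) = -713.48 m.
1° of latitude spans 111000 m; at latitude φ, 1° of longitude spans that × cos φ = 100394.9 m, so Δλ = -713.48 / 100394.9 × 3600 = -25.584″.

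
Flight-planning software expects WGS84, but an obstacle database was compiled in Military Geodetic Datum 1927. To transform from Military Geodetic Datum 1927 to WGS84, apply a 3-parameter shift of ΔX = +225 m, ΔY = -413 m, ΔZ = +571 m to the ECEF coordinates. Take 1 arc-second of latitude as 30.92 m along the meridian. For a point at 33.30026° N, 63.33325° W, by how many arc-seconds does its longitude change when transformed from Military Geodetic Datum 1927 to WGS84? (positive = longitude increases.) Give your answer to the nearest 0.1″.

sin φ = 0.549027, cos φ = 0.835805, sin λ = -0.893632, cos λ = 0.448800.
East component: ΔE = −sin λ·ΔX + cos λ·ΔY = −(-0.893632)(225) + (0.448800)(-413) = 15.71 m.
1° of latitude spans 3600 × 30.92 = 111312 m; at latitude φ, 1° of longitude spans that × cos φ = 93035.1 m, so Δλ = 15.71 / 93035.1 × 3600 = 0.608″.

Δλ = 0.6″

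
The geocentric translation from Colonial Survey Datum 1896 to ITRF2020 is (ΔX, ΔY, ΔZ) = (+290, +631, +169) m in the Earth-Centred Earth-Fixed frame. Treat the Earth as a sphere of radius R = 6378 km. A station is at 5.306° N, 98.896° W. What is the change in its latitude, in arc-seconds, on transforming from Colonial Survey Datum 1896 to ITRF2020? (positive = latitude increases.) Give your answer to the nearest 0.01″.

sin φ = 0.092475, cos φ = 0.995715, sin λ = -0.987971, cos λ = -0.154641.
North component: ΔN = −sin φ cos λ·ΔX − sin φ sin λ·ΔY + cos φ·ΔZ = −(0.092475)(-0.154641)(290) − (0.092475)(-0.987971)(631) + (0.995715)(169) = 230.07 m.
1° of latitude spans πR/180 = 111317 m, so Δφ = 230.07 / 111317 × 3600 = 7.441″.

Δφ = 7.44″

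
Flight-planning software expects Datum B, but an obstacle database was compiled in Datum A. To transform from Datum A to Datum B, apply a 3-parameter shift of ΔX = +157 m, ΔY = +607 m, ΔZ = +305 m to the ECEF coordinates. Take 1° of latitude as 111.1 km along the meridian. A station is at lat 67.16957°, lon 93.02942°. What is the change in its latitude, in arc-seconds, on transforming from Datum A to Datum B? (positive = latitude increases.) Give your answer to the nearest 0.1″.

Δφ = -14.0″

sin φ = 0.921657, cos φ = 0.388005, sin λ = 0.998603, cos λ = -0.052849.
North component: ΔN = −sin φ cos λ·ΔX − sin φ sin λ·ΔY + cos φ·ΔZ = −(0.921657)(-0.052849)(157) − (0.921657)(0.998603)(607) + (0.388005)(305) = -432.68 m.
1° of latitude spans 111100 m, so Δφ = -432.68 / 111100 × 3600 = -14.020″.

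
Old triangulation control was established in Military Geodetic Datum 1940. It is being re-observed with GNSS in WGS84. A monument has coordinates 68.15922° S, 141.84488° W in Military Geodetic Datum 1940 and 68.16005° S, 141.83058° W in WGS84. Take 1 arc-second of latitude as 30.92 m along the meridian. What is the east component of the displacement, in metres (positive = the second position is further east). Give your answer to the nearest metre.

ΔE = 592 m

Δφ = -68.16005° − -68.15922° = -0.00083°; Δλ = -141.83058° − -141.84488° = +0.01430°.
1° of latitude = 3600 × 30.92 = 111312 m.
ΔN = Δφ × 111312 = -92.4 m; ΔE = Δλ × 111312 × cos(-68.15922°) = +0.01430 × 111312 × 0.372029 = 592.2 m.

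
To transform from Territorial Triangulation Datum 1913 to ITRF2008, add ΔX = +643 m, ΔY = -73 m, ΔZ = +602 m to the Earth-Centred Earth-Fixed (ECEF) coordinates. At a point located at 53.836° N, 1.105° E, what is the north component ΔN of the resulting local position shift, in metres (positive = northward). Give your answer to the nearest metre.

ΔN = -163 m

The local north axis is (−sin φ cos λ, −sin φ sin λ, cos φ), giving ΔN = -519.017 + 1.137 + 355.239 = -162.64 m.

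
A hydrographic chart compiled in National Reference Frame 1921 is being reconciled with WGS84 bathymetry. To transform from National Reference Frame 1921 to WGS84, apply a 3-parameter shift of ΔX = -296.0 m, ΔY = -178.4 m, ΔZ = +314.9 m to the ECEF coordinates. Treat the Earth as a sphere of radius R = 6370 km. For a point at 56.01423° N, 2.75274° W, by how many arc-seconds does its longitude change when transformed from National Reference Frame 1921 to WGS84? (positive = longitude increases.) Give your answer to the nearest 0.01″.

Δλ = -11.15″

sin φ = 0.829176, cos φ = 0.558987, sin λ = -0.048026, cos λ = 0.998846.
East component: ΔE = −sin λ·ΔX + cos λ·ΔY = −(-0.048026)(-296.0) + (0.998846)(-178.4) = -192.41 m.
1° of latitude spans πR/180 = 111177 m; at latitude φ, 1° of longitude spans that × cos φ = 62146.8 m, so Δλ = -192.41 / 62146.8 × 3600 = -11.146″.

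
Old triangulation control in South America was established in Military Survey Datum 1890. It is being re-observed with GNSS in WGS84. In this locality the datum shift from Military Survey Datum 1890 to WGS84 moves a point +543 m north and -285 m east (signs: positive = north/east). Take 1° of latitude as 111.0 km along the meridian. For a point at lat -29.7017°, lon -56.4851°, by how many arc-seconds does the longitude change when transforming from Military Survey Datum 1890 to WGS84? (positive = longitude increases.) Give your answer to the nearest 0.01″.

Δλ = -10.64″

At latitude -29.7017°, cos φ = 0.868617.
1° of longitude at this latitude = 111.0 × cos φ = 96.42 km, so Δλ = -285.0 / 96416.5 = -0.0029559° = -10.641″.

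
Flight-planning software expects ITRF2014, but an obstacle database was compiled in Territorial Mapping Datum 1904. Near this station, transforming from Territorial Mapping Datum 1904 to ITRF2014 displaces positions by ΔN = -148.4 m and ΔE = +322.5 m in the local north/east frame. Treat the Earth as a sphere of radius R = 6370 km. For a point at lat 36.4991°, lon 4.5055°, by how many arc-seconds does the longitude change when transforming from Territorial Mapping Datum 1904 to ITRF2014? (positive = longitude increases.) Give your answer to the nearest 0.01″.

At latitude 36.4991°, cos φ = 0.803866.
One radian of longitude at latitude φ spans R cos φ, so Δλ = ΔE / (R cos φ) = 322.5 / (6370000 × 0.803866) = 6.2981e-05 rad = 12.991″.

Δλ = 12.99″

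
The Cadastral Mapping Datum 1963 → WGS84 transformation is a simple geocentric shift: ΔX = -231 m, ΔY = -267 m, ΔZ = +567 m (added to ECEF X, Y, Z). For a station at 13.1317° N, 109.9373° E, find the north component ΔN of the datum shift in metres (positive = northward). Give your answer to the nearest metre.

ΔN = 591 m

At φ = 13.1317°, λ = 109.9373°: sin φ = 0.227190, cos φ = 0.973850, sin λ = 0.940066, cos λ = -0.340992.
ΔN = −sin φ cos λ·ΔX − sin φ sin λ·ΔY + cos φ·ΔZ = −(0.227190)(-0.340992)(-231) − (0.227190)(0.940066)(-267) + (0.973850)(567) = 591.30 m.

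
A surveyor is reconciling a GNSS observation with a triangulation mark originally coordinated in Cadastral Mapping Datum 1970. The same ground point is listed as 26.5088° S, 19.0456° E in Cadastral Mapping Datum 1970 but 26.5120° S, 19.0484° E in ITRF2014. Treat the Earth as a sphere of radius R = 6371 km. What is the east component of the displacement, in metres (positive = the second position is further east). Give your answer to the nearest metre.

ΔE = 279 m

Δφ = -26.5120° − -26.5088° = -0.0032°; Δλ = 19.0484° − 19.0456° = +0.0028°.
1° along a meridian = πR/180 = 111195 m.
ΔN = Δφ × 111195 = -355.8 m; ΔE = Δλ × 111195 × cos(-26.5088°) = +0.0028 × 111195 × 0.894866 = 278.6 m.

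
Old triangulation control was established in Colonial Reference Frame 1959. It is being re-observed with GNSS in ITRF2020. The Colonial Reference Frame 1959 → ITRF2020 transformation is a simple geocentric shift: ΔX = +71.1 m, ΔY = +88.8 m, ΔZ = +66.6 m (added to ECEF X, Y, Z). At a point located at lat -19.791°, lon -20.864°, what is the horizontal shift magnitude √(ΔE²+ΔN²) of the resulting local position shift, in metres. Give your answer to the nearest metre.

131 m

At φ = -19.791°, λ = -20.864°: sin φ = -0.338590, cos φ = 0.940934, sin λ = -0.356151, cos λ = 0.934428.
ΔE = −sin λ·ΔX + cos λ·ΔY = −(-0.356151)·(71.1) + (0.934428)·(88.8) = 108.30 m.
ΔN = −sin φ cos λ·ΔX − sin φ sin λ·ΔY + cos φ·ΔZ = −(-0.338590)(0.934428)(71.1) − (-0.338590)(-0.356151)(88.8) + (0.940934)(66.6) = 74.45 m.
Horizontal magnitude = √(ΔE² + ΔN²) = √(108.30² + 74.45²) = 131.42 m.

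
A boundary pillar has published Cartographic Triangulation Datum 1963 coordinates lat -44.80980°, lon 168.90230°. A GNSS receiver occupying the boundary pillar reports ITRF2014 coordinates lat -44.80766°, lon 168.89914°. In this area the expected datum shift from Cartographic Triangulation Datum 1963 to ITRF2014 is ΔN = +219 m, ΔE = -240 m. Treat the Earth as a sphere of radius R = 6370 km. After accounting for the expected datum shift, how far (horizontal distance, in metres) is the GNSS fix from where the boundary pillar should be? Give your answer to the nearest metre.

21 m

Observed coordinate differences: Δφ = +0.00214°, Δλ = -0.00316°.
Converting to metres (1° lat = 111177 m, cos φ = 0.709450): observed ΔN = 237.9 m, observed ΔE = -249.2 m.
Subtracting the expected shift leaves a residual of 237.9 − (219) = 18.9 m north and -249.2 − (-240) = -9.2 m east.
Residual distance = √(18.9² + (-9.2)²) = 21.1 m.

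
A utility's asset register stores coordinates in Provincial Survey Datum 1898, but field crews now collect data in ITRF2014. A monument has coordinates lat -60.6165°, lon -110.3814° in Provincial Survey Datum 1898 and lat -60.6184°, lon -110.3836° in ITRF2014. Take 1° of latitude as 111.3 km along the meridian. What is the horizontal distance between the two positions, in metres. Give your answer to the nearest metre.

Δφ = -60.6184° − -60.6165° = -0.0019°; Δλ = -110.3836° − -110.3814° = -0.0022°.
ΔN = Δφ × 111300 = -211.5 m; ΔE = Δλ × 111300 × cos(-60.6165°) = -0.0022 × 111300 × 0.490653 = -120.1 m.
Distance = √(ΔE² + ΔN²) = √((-120.1)² + (-211.5)²) = 243.2 m.

243 m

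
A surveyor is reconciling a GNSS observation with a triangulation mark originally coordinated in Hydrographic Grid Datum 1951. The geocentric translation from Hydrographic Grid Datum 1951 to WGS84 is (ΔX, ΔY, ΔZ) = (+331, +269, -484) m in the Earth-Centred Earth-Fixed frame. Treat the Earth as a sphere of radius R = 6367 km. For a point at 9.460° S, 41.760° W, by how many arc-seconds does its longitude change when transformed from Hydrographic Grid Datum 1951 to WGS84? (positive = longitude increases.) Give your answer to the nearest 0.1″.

sin φ = -0.164359, cos φ = 0.986401, sin λ = -0.666012, cos λ = 0.745941.
East component: ΔE = −sin λ·ΔX + cos λ·ΔY = −(-0.666012)(331) + (0.745941)(269) = 421.11 m.
1° of latitude spans πR/180 = 111125 m; at latitude φ, 1° of longitude spans that × cos φ = 109613.9 m, so Δλ = 421.11 / 109613.9 × 3600 = 13.830″.

Δλ = 13.8″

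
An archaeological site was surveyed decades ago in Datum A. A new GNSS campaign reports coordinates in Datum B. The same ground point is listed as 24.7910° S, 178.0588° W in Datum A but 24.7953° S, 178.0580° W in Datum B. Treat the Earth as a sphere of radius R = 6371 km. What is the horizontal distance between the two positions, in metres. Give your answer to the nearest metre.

485 m

Δφ = -24.7953° − -24.7910° = -0.0043°; Δλ = -178.0580° − -178.0588° = +0.0008°.
1° along a meridian = πR/180 = 111195 m.
ΔN = Δφ × 111195 = -478.1 m; ΔE = Δλ × 111195 × cos(-24.7910°) = +0.0008 × 111195 × 0.907843 = 80.8 m.
Distance = √(ΔE² + ΔN²) = √(80.8² + (-478.1)²) = 484.9 m.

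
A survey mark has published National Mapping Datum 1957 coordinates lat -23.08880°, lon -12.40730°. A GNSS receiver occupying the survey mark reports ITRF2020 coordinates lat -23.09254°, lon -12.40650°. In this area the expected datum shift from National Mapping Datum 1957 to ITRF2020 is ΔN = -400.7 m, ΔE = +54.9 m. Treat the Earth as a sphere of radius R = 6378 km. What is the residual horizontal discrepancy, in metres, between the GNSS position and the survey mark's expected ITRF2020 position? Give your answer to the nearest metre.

31 m

Observed coordinate differences: Δφ = -0.00374°, Δλ = +0.00080°.
Converting to metres (1° lat = 111317 m, cos φ = 0.919898): observed ΔN = -416.3 m, observed ΔE = 81.9 m.
Subtracting the expected shift leaves a residual of -416.3 − (-400.7) = -15.6 m north and 81.9 − (54.9) = 27.0 m east.
Residual distance = √((-15.6)² + 27.0²) = 31.2 m.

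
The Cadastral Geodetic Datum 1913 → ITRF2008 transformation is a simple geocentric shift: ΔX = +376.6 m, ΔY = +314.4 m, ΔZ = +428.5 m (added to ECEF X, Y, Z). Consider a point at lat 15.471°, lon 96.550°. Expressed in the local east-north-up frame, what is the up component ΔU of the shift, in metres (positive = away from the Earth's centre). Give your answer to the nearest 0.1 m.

At φ = 15.471°, λ = 96.550°: sin φ = 0.266751, cos φ = 0.963766, sin λ = 0.993473, cos λ = -0.114070.
ΔU = cos φ cos λ·ΔX + cos φ sin λ·ΔY + sin φ·ΔZ = (0.963766)(-0.114070)(376.6) + (0.963766)(0.993473)(314.4) + (0.266751)(428.5) = 373.93 m.

ΔU = 373.9 m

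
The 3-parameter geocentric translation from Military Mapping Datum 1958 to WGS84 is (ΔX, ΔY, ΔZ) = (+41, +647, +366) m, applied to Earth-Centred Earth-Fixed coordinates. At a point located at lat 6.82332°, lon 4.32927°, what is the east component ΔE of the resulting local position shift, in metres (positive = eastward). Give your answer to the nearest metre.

ΔE = 642 m

The local east axis at (φ, λ) is (−sin λ, cos λ, 0), so ΔE = −sin(4.32927°)·41 + cos(4.32927°)·647 = 642.06 m.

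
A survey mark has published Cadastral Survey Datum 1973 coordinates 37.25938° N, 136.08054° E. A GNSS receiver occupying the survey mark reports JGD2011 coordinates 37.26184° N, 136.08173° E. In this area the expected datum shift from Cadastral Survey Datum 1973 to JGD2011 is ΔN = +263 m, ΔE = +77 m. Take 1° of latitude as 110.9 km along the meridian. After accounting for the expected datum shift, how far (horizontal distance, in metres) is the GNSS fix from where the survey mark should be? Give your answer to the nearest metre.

Observed coordinate differences: Δφ = +0.00246°, Δλ = +0.00119°.
Converting to metres (1° lat = 110900 m, cos φ = 0.795903): observed ΔN = 272.8 m, observed ΔE = 105.0 m.
Subtracting the expected shift leaves a residual of 272.8 − (263) = 9.8 m north and 105.0 − (77) = 28.0 m east.
Residual distance = √(9.8² + 28.0²) = 29.7 m.

30 m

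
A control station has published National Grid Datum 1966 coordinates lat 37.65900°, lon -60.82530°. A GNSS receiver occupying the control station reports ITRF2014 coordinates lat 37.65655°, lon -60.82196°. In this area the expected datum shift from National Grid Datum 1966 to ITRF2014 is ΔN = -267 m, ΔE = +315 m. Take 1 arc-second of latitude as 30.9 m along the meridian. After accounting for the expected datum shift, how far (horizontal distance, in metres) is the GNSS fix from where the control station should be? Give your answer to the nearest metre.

22 m

Observed coordinate differences: Δφ = -0.00245°, Δλ = +0.00334°.
Converting to metres (1° lat = 111240 m, cos φ = 0.791661): observed ΔN = -272.5 m, observed ΔE = 294.1 m.
Subtracting the expected shift leaves a residual of -272.5 − (-267) = -5.5 m north and 294.1 − (315) = -20.9 m east.
Residual distance = √((-5.5)² + (-20.9)²) = 21.6 m.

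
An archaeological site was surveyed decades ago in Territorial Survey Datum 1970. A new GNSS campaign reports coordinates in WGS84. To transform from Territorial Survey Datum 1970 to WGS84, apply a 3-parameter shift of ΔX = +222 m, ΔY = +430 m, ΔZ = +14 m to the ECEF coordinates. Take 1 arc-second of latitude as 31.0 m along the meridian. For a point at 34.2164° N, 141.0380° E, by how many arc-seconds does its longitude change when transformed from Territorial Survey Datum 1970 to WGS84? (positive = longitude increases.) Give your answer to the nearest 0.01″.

Δλ = -18.49″

sin φ = 0.562320, cos φ = 0.826920, sin λ = 0.628805, cos λ = -0.777563.
East component: ΔE = −sin λ·ΔX + cos λ·ΔY = −(0.628805)(222) + (-0.777563)(430) = -473.95 m.
1° of latitude spans 3600 × 31.00 = 111600 m; at latitude φ, 1° of longitude spans that × cos φ = 92284.2 m, so Δλ = -473.95 / 92284.2 × 3600 = -18.489″.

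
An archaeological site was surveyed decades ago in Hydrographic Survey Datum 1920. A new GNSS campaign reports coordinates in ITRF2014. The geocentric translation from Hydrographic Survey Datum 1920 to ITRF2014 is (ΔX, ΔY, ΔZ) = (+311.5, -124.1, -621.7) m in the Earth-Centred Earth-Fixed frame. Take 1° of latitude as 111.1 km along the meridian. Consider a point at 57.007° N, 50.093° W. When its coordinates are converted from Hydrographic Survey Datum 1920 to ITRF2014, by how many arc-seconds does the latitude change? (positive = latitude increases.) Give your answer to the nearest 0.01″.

sin φ = 0.838737, cos φ = 0.544537, sin λ = -0.767087, cos λ = 0.641543.
North component: ΔN = −sin φ cos λ·ΔX − sin φ sin λ·ΔY + cos φ·ΔZ = −(0.838737)(0.641543)(311.5) − (0.838737)(-0.767087)(-124.1) + (0.544537)(-621.7) = -586.00 m.
1° of latitude spans 111100 m, so Δφ = -586.00 / 111100 × 3600 = -18.988″.

Δφ = -18.99″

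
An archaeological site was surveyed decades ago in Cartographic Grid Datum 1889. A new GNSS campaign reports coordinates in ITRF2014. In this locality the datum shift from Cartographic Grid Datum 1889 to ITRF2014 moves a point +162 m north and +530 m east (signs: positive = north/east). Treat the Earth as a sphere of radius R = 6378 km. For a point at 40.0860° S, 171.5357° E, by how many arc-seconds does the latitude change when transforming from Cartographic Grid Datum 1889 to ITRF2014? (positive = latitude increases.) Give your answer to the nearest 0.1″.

On a sphere of radius R, 1 rad of latitude = R, so Δφ = ΔN / R = 162.0 / 6378000 = 2.5400e-05 rad = 5.239″.

Δφ = 5.2″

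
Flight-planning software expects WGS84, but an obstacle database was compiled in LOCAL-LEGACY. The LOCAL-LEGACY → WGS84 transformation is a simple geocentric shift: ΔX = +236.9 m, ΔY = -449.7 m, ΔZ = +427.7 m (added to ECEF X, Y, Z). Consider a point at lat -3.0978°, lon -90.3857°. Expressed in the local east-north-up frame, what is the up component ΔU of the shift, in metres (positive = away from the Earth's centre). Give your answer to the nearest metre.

The local up (radial) axis is (cos φ cos λ, cos φ sin λ, sin φ), giving ΔU = -1.592 + 449.033 − 23.113 = 424.33 m.

ΔU = 424 m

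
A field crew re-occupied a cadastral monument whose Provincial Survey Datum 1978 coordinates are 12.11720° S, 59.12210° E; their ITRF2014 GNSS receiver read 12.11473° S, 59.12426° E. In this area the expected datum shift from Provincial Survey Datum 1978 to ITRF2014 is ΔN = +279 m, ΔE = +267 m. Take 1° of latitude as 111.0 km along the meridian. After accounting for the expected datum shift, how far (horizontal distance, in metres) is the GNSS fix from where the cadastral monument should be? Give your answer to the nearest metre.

Observed coordinate differences: Δφ = +0.00247°, Δλ = +0.00216°.
Converting to metres (1° lat = 111000 m, cos φ = 0.977720): observed ΔN = 274.2 m, observed ΔE = 234.4 m.
Subtracting the expected shift leaves a residual of 274.2 − (279) = -4.8 m north and 234.4 − (267) = -32.6 m east.
Residual distance = √((-4.8)² + (-32.6)²) = 32.9 m.

33 m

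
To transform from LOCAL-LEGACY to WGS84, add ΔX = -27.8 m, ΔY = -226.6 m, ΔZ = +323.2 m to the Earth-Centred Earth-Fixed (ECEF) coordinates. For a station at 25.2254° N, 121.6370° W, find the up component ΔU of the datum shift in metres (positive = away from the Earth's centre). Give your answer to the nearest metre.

ΔU = 325 m

The local up (radial) axis is (cos φ cos λ, cos φ sin λ, sin φ), giving ΔU = 13.192 + 174.527 + 137.741 = 325.46 m.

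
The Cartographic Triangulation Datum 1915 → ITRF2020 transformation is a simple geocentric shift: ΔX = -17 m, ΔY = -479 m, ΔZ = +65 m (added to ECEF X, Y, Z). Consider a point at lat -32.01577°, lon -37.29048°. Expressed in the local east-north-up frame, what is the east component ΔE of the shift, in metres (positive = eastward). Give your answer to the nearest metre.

At φ = -32.01577°, λ = -37.29048°: sin φ = -0.530153, cos φ = 0.847902, sin λ = -0.605856, cos λ = 0.795574.
ΔE = −sin λ·ΔX + cos λ·ΔY = −(-0.605856)·(-17) + (0.795574)·(-479) = -391.38 m.

ΔE = -391 m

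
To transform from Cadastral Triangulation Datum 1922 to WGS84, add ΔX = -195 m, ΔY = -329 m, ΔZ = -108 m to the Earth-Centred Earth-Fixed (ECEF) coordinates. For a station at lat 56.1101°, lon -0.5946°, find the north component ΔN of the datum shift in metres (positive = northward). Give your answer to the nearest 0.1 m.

The local north axis is (−sin φ cos λ, −sin φ sin λ, cos φ), giving ΔN = 161.863 − 2.834 − 60.221 = 98.81 m.

ΔN = 98.8 m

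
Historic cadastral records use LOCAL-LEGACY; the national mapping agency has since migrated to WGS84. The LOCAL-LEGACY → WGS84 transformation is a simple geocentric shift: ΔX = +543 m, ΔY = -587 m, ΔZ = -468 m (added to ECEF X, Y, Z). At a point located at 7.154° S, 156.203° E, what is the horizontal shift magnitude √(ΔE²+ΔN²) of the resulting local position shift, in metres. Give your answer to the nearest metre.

640 m

The local east axis at (φ, λ) is (−sin λ, cos λ, 0), so ΔE = −sin(156.203°)·543 + cos(156.203°)·(-587) = 317.99 m.
The local north axis is (−sin φ cos λ, −sin φ sin λ, cos φ), giving ΔN = -61.874 − 29.497 − 464.357 = -555.73 m.
Horizontal magnitude = √(ΔE² + ΔN²) = √(317.99² + (-555.73)²) = 640.28 m.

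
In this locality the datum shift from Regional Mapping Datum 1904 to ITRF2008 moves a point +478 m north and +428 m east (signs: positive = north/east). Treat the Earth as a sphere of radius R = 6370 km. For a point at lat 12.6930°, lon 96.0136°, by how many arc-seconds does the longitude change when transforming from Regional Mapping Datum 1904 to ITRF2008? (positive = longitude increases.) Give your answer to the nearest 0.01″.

At latitude 12.6930°, cos φ = 0.975561.
One radian of longitude at latitude φ spans R cos φ, so Δλ = ΔE / (R cos φ) = 428.0 / (6370000 × 0.975561) = 6.8873e-05 rad = 14.206″.

Δλ = 14.21″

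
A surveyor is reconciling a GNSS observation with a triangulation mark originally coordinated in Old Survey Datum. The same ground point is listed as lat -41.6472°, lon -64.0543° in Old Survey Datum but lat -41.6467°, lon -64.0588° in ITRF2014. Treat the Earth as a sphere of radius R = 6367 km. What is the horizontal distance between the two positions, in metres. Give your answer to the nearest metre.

Δφ = -41.6467° − -41.6472° = +0.0005°; Δλ = -64.0588° − -64.0543° = -0.0045°.
1° along a meridian = πR/180 = 111125 m.
ΔN = Δφ × 111125 = 55.6 m; ΔE = Δλ × 111125 × cos(-41.6472°) = -0.0045 × 111125 × 0.747251 = -373.7 m.
Distance = √(ΔE² + ΔN²) = √((-373.7)² + 55.6²) = 377.8 m.

378 m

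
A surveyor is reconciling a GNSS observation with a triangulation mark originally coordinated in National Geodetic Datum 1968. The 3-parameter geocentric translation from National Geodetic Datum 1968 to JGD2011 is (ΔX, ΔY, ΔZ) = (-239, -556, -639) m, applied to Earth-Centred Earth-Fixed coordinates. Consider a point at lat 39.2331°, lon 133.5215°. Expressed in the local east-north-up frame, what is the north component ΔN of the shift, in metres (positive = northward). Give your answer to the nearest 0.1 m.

At φ = 39.2331°, λ = 133.5215°: sin φ = 0.632477, cos φ = 0.774579, sin λ = 0.725116, cos λ = -0.688627.
ΔN = −sin φ cos λ·ΔX − sin φ sin λ·ΔY + cos φ·ΔZ = −(0.632477)(-0.688627)(-239) − (0.632477)(0.725116)(-556) + (0.774579)(-639) = -344.06 m.

ΔN = -344.1 m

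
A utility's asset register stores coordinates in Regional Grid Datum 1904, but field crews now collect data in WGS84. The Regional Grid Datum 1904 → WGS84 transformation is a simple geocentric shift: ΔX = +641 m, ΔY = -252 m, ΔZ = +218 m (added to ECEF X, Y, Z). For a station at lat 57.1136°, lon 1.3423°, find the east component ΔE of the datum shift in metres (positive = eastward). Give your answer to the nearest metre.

ΔE = -267 m

At φ = 57.1136°, λ = 1.3423°: sin φ = 0.839749, cos φ = 0.542975, sin λ = 0.023425, cos λ = 0.999726.
ΔE = −sin λ·ΔX + cos λ·ΔY = −(0.023425)·(641) + (0.999726)·(-252) = -266.95 m.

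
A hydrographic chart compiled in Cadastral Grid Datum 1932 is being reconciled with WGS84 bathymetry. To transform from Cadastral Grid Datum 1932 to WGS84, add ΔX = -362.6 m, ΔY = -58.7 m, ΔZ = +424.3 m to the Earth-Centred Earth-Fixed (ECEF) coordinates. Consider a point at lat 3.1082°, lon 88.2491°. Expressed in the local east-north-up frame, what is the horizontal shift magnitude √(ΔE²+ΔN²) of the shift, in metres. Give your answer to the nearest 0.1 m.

The local east axis at (φ, λ) is (−sin λ, cos λ, 0), so ΔE = −sin(88.2491°)·(-362.6) + cos(88.2491°)·(-58.7) = 360.64 m.
The local north axis is (−sin φ cos λ, −sin φ sin λ, cos φ), giving ΔN = 0.601 + 3.181 + 423.676 = 427.46 m.
Horizontal magnitude = √(ΔE² + ΔN²) = √(360.64² + 427.46²) = 559.27 m.

559.3 m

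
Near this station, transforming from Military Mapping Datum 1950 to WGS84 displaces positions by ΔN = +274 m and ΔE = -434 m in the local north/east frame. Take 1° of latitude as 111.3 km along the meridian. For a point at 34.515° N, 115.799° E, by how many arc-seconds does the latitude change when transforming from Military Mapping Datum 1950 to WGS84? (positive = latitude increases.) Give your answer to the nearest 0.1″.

1° of latitude = 111.3 km, so Δφ = 274.0 / 111300 = 0.0024618° = 8.863″.

Δφ = 8.9″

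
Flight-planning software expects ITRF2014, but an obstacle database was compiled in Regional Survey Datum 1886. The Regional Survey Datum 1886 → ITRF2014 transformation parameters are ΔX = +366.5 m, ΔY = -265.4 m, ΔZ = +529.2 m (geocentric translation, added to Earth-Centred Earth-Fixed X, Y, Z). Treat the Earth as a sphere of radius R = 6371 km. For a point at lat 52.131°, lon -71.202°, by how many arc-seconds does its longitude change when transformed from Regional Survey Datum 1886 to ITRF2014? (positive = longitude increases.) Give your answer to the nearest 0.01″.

sin φ = 0.789416, cos φ = 0.613858, sin λ = -0.946661, cos λ = 0.322233.
East component: ΔE = −sin λ·ΔX + cos λ·ΔY = −(-0.946661)(366.5) + (0.322233)(-265.4) = 261.43 m.
1° of latitude spans πR/180 = 111195 m; at latitude φ, 1° of longitude spans that × cos φ = 68257.9 m, so Δλ = 261.43 / 68257.9 × 3600 = 13.788″.

Δλ = 13.79″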